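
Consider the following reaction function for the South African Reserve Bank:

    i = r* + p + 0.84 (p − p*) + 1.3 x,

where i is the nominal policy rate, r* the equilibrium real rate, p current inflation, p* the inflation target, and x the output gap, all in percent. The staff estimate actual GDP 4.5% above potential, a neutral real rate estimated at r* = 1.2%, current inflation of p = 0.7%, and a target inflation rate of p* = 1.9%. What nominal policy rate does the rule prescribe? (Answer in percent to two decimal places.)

Output 4.5% above potential → x = 4.5.
i = 1.2 + 0.7 + 0.84 × (0.7 − 1.9) + 1.3 × 4.5
   = 1.2 + 0.7 − 1.008 + 5.85 = 6.74

6.74%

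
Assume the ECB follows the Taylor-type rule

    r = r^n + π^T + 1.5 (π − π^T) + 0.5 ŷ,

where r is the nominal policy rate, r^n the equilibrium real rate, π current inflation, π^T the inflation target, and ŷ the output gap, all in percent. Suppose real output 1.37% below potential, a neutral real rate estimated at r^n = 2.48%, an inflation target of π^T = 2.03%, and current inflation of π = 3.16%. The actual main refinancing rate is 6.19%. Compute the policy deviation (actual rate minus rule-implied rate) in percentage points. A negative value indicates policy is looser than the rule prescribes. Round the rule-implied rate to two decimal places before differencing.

Output 1.37% below potential → ŷ = -1.37.
r = 2.48 + 2.03 + 1.5 × (3.16 − 2.03) + 0.5 × (-1.37)
   = 2.48 + 2.03 + 1.695 − 0.685 = 5.52
Deviation = 6.19 − 5.52 = 0.67 pp.

0.67 pp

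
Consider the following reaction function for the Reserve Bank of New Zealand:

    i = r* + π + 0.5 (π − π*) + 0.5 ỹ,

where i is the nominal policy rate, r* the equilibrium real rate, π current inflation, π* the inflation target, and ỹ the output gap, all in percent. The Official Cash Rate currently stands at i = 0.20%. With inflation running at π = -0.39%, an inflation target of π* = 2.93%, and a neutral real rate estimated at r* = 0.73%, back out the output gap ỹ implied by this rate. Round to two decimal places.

0.5 ỹ = 0.20 − 0.73 − (-0.39) − 0.5 × ((-0.39) − 2.93) = 1.52
ỹ = 1.52 / 0.5 = 3.04

3.04%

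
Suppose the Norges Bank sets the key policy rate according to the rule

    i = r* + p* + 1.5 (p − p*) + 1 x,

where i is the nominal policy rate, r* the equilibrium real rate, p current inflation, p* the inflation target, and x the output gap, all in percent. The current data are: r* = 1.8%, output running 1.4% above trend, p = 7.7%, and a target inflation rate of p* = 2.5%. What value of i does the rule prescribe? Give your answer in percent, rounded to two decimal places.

13.50%

Output 1.4% above potential → x = 1.4.
i = 1.8 + 2.5 + 1.5 × (7.7 − 2.5) + 1 × 1.4
   = 1.8 + 2.5 + 7.8 + 1.4 = 13.50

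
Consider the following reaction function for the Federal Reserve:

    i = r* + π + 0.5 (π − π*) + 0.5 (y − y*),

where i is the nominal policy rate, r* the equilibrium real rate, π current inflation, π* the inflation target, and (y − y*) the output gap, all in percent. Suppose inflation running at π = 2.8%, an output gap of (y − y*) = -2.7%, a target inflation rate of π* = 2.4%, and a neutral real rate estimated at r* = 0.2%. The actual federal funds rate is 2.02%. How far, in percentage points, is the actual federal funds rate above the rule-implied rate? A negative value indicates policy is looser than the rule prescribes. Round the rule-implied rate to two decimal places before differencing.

0.17 pp

i = 0.2 + 2.8 + 0.5 × (2.8 − 2.4) + 0.5 × (-2.7)
   = 0.2 + 2.8 + 0.2 − 1.35 = 1.85
Deviation = 2.02 − 1.85 = 0.17 pp.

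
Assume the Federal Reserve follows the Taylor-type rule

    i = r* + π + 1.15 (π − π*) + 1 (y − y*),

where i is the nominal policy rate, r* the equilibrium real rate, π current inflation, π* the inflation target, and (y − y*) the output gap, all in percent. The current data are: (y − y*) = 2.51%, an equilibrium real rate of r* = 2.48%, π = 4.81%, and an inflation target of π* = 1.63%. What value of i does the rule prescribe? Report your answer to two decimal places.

13.46%

i = 2.48 + 4.81 + 1.15 × (4.81 − 1.63) + 1 × 2.51
   = 2.48 + 4.81 + 3.657 + 2.51 = 13.46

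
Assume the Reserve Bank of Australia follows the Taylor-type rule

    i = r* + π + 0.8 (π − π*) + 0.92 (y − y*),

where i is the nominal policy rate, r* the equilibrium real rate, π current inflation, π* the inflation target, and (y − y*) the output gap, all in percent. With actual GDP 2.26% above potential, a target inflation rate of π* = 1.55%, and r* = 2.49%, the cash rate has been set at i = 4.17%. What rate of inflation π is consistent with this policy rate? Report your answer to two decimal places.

Output 2.26% above potential → (y − y*) = 2.26.
Collecting π: i = r* + (1 + 0.8) π − 0.8 π* + 0.92 (y − y*)
1.8 π = 4.17 − 2.49 + 0.8 × 1.55 − 0.92 × 2.26 = 0.8408
π = 0.8408 / 1.8 = 0.47

0.47%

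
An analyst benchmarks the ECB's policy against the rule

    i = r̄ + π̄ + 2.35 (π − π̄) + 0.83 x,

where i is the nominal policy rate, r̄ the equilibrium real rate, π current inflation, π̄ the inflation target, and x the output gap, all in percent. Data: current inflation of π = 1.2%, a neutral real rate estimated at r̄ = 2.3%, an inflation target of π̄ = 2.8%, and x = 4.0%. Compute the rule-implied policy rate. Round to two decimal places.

4.66%

i = 2.3 + 2.8 + 2.35 × (1.2 − 2.8) + 0.83 × 4.0
   = 2.3 + 2.8 − 3.76 + 3.32 = 4.66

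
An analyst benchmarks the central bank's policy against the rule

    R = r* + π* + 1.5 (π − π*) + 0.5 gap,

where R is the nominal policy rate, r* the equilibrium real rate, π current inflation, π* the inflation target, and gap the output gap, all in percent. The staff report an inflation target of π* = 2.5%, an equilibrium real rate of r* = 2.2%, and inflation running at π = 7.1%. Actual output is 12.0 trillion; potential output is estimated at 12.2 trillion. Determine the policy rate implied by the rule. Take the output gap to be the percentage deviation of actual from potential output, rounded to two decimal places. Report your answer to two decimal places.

Output gap = 100 × (12.0 − 12.2) / 12.2 = -1.64%.
R = 2.20 + 2.50 + 1.5 × (7.10 − 2.50) + 0.5 × (-1.64)
   = 2.20 + 2.5 + 6.9 − 0.82 = 10.78

10.78%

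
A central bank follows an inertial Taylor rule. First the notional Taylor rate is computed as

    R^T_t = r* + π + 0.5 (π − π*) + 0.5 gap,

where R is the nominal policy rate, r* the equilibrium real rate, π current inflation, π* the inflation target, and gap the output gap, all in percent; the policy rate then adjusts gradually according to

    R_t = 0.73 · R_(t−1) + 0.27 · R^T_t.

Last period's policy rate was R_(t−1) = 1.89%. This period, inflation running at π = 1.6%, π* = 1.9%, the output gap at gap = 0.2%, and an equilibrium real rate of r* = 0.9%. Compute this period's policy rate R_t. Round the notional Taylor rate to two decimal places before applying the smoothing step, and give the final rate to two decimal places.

R^T_t = 0.9 + 1.6 + 0.5 × (1.6 − 1.9) + 0.5 × 0.2
   = 0.9 + 1.6 − 0.15 + 0.1 = 2.45
R_t = 0.73 × 1.89 + 0.27 × 2.45 = 1.3797 + 0.6615 = 2.04

2.04%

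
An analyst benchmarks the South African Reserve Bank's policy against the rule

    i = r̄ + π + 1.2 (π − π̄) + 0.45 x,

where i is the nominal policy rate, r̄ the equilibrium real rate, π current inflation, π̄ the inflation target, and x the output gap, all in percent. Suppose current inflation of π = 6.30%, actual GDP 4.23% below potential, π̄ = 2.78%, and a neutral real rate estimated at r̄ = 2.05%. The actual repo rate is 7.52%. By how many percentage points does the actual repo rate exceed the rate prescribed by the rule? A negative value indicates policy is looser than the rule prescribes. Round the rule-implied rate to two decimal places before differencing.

-3.15 pp

Output 4.23% below potential → x = -4.23.
i = 2.05 + 6.30 + 1.2 × (6.30 − 2.78) + 0.45 × (-4.23)
   = 2.05 + 6.3 + 4.224 − 1.9035 = 10.67
Deviation = 7.52 − 10.67 = -3.15 pp.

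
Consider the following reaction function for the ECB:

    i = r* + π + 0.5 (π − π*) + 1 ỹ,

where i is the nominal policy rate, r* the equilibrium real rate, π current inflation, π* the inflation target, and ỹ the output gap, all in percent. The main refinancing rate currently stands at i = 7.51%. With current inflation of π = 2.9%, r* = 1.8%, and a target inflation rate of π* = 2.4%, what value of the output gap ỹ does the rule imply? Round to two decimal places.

1 ỹ = 7.51 − 1.8 − 2.9 − 0.5 × (2.9 − 2.4) = 2.56
ỹ = 2.56 / 1 = 2.56

2.56%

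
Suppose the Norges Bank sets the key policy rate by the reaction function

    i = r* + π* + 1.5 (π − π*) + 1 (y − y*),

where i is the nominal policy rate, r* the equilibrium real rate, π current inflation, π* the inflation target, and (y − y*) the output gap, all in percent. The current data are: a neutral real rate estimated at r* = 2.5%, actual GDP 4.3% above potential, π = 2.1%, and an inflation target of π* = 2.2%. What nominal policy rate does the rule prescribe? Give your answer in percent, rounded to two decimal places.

8.85%

Output 4.3% above potential → (y − y*) = 4.3.
i = 2.5 + 2.2 + 1.5 × (2.1 − 2.2) + 1 × 4.3
   = 2.5 + 2.2 − 0.15 + 4.3 = 8.85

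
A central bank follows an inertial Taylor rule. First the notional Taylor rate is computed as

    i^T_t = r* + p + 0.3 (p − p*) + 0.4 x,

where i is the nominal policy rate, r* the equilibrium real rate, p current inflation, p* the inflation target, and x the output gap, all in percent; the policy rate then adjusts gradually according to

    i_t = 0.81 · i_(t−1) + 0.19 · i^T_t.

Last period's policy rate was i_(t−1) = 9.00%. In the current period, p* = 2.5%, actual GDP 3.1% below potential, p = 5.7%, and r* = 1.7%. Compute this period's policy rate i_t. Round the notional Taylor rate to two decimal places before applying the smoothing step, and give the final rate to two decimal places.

Output 3.1% below potential → x = -3.1.
i^T_t = 1.7 + 5.7 + 0.3 × (5.7 − 2.5) + 0.4 × (-3.1)
   = 1.7 + 5.7 + 0.96 − 1.24 = 7.12
i_t = 0.81 × 9.00 + 0.19 × 7.12 = 7.29 + 1.3528 = 8.64

8.64%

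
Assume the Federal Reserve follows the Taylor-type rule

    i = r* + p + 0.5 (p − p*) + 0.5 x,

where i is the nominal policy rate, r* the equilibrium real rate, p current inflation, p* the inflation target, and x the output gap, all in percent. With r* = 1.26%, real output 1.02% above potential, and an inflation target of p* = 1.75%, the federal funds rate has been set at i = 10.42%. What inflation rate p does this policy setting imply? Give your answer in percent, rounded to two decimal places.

6.35%

Output 1.02% above potential → x = 1.02.
Collecting p: i = r* + (1 + 0.5) p − 0.5 p* + 0.5 x
1.5 p = 10.42 − 1.26 + 0.5 × 1.75 − 0.5 × 1.02 = 9.525
p = 9.525 / 1.5 = 6.35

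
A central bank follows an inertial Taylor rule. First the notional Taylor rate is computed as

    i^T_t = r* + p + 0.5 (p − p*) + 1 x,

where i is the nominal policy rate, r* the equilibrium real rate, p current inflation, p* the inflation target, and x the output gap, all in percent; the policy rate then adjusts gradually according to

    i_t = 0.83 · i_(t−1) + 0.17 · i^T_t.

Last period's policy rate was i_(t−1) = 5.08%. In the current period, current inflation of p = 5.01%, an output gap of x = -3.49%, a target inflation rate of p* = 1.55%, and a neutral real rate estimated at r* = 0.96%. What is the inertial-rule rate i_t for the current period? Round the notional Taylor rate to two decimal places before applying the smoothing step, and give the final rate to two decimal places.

i^T_t = 0.96 + 5.01 + 0.5 × (5.01 − 1.55) + 1 × (-3.49)
   = 0.96 + 5.01 + 1.73 − 3.49 = 4.21
i_t = 0.83 × 5.08 + 0.17 × 4.21 = 4.2164 + 0.7157 = 4.93

4.93%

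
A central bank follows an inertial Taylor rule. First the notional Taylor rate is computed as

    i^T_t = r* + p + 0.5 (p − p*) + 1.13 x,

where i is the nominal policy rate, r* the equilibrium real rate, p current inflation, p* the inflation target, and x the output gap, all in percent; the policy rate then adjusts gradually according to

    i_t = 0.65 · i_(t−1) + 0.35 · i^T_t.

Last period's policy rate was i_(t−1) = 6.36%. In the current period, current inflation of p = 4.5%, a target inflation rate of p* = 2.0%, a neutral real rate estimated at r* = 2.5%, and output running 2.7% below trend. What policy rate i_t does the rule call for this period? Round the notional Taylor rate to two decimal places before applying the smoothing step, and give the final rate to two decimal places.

5.95%

Output 2.7% below potential → x = -2.7.
i^T_t = 2.5 + 4.5 + 0.5 × (4.5 − 2.0) + 1.13 × (-2.7)
   = 2.5 + 4.5 + 1.25 − 3.051 = 5.20
i_t = 0.65 × 6.36 + 0.35 × 5.20 = 4.134 + 1.82 = 5.95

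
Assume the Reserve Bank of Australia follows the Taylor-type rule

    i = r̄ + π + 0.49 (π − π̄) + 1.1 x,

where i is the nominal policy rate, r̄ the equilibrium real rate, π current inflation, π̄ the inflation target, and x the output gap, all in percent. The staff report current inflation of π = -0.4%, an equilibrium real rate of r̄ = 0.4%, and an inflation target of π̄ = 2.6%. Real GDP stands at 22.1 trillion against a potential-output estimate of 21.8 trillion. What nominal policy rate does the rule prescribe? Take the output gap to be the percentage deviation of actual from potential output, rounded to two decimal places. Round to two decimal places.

0.05%

Output gap = 100 × (22.1 − 21.8) / 21.8 = 1.38%.
i = 0.40 + (-0.40) + 0.49 × (-0.40 − 2.60) + 1.1 × 1.38
   = 0.40 − 0.4 − 1.47 + 1.518 = 0.05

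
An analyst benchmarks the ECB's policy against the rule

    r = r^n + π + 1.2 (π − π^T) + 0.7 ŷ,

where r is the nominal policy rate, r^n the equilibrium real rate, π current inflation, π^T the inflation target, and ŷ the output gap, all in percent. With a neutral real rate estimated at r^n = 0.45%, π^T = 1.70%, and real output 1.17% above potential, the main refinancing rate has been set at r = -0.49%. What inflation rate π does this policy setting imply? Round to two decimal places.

Output 1.17% above potential → ŷ = 1.17.
Collecting π: r = r^n + (1 + 1.2) π − 1.2 π^T + 0.7 ŷ
2.2 π = -0.49 − 0.45 + 1.2 × 1.70 − 0.7 × 1.17 = 0.281
π = 0.281 / 2.2 = 0.13

0.13%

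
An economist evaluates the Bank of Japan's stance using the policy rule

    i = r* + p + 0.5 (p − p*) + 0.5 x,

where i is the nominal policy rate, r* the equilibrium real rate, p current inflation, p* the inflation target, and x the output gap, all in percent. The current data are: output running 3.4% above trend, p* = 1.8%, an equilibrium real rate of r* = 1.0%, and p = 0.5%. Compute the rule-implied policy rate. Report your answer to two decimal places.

2.55%

Output 3.4% above potential → x = 3.4.
i = 1.0 + 0.5 + 0.5 × (0.5 − 1.8) + 0.5 × 3.4
   = 1.0 + 0.5 − 0.65 + 1.7 = 2.55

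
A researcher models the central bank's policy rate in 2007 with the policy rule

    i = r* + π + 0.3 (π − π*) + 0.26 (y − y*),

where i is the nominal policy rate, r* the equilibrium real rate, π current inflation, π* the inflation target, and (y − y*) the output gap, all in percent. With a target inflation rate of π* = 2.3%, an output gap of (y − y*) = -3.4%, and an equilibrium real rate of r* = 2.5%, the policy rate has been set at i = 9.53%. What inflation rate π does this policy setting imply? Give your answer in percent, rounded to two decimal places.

6.62%

Collecting π: i = r* + (1 + 0.3) π − 0.3 π* + 0.26 (y − y*)
1.3 π = 9.53 − 2.5 + 0.3 × 2.3 − 0.26 × (-3.4) = 8.604
π = 8.604 / 1.3 = 6.62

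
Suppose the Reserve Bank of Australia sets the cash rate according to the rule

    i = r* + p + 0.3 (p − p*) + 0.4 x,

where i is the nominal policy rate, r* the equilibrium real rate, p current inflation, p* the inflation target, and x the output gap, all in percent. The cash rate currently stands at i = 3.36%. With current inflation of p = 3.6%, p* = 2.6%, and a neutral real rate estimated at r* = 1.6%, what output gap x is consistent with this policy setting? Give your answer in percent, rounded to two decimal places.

-5.35%

0.4 x = 3.36 − 1.6 − 3.6 − 0.3 × (3.6 − 2.6) = -2.14
x = -2.14 / 0.4 = -5.35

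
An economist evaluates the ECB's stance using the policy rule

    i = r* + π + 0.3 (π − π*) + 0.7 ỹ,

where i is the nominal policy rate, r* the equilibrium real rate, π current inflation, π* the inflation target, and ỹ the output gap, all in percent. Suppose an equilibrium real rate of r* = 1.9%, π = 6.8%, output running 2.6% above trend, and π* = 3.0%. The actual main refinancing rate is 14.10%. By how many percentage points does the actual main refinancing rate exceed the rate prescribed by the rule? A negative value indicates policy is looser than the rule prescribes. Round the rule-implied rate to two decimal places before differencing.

2.44 pp

Output 2.6% above potential → ỹ = 2.6.
i = 1.9 + 6.8 + 0.3 × (6.8 − 3.0) + 0.7 × 2.6
   = 1.9 + 6.8 + 1.14 + 1.82 = 11.66
Deviation = 14.10 − 11.66 = 2.44 pp.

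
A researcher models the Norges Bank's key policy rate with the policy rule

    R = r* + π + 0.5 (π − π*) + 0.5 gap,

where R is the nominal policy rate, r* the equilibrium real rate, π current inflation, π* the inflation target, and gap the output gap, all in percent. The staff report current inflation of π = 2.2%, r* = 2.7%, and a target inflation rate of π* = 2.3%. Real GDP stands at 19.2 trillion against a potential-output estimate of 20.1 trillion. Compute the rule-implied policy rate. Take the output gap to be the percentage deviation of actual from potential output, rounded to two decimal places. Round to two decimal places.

2.61%

Output gap = 100 × (19.2 − 20.1) / 20.1 = -4.48%.
R = 2.70 + 2.20 + 0.5 × (2.20 − 2.30) + 0.5 × (-4.48)
   = 2.70 + 2.2 − 0.05 − 2.24 = 2.61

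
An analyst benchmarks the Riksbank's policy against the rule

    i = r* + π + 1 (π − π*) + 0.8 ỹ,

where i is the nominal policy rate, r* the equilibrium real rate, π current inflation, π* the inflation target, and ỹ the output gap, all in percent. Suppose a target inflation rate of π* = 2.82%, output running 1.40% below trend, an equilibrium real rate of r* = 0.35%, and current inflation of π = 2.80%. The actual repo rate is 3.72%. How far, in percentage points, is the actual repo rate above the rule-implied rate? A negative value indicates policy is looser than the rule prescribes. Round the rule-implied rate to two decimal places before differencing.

Output 1.40% below potential → ỹ = -1.40.
i = 0.35 + 2.80 + 1 × (2.80 − 2.82) + 0.8 × (-1.40)
   = 0.35 + 2.8 − 0.02 − 1.12 = 2.01
Deviation = 3.72 − 2.01 = 1.71 pp.

1.71 pp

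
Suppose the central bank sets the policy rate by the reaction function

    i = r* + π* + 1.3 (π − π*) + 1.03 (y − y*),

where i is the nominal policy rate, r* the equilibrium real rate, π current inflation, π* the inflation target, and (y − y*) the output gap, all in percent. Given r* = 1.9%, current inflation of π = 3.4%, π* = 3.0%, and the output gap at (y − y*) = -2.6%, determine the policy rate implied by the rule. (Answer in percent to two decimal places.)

i = 1.9 + 3.0 + 1.3 × (3.4 − 3.0) + 1.03 × (-2.6)
   = 1.9 + 3 + 0.52 − 2.678 = 2.74

2.74%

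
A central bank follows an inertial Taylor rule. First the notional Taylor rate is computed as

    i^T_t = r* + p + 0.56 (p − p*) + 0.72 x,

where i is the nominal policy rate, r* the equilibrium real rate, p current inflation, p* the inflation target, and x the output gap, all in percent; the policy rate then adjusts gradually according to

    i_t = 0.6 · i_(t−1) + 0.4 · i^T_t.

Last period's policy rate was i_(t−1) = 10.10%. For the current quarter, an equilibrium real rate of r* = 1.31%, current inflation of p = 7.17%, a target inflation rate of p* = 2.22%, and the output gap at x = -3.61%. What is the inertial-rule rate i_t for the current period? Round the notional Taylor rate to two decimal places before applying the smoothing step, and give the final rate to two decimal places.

i^T_t = 1.31 + 7.17 + 0.56 × (7.17 − 2.22) + 0.72 × (-3.61)
   = 1.31 + 7.17 + 2.772 − 2.5992 = 8.65
i_t = 0.6 × 10.10 + 0.4 × 8.65 = 6.06 + 3.46 = 9.52

9.52%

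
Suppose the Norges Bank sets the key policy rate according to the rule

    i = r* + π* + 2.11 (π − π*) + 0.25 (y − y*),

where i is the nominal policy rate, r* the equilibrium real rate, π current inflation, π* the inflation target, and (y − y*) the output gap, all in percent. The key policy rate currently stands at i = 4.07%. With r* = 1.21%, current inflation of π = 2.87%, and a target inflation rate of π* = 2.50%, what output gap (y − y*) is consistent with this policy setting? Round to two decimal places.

0.25 (y − y*) = 4.07 − 1.21 − 2.50 − 2.11 × (2.87 − 2.50) = -0.4207
(y − y*) = -0.4207 / 0.25 = -1.68

-1.68%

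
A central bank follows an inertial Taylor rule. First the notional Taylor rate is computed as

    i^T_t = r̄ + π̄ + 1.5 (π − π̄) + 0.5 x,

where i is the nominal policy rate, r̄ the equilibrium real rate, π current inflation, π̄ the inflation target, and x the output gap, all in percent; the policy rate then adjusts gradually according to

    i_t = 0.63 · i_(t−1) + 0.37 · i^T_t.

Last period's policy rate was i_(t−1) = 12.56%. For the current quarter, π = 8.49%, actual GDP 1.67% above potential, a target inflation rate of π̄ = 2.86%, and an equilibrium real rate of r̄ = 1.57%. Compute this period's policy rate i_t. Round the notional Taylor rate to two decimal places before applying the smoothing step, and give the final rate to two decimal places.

Output 1.67% above potential → x = 1.67.
i^T_t = 1.57 + 2.86 + 1.5 × (8.49 − 2.86) + 0.5 × 1.67
   = 1.57 + 2.86 + 8.445 + 0.835 = 13.71
i_t = 0.63 × 12.56 + 0.37 × 13.71 = 7.9128 + 5.0727 = 12.99

12.99%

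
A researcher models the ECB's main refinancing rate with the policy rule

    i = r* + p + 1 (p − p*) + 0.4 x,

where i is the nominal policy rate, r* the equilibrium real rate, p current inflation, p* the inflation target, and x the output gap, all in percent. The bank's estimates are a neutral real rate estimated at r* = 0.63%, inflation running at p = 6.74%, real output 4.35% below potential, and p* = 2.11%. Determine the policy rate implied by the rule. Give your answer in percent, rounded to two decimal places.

10.26%

Output 4.35% below potential → x = -4.35.
i = 0.63 + 6.74 + 1 × (6.74 − 2.11) + 0.4 × (-4.35)
   = 0.63 + 6.74 + 4.63 − 1.74 = 10.26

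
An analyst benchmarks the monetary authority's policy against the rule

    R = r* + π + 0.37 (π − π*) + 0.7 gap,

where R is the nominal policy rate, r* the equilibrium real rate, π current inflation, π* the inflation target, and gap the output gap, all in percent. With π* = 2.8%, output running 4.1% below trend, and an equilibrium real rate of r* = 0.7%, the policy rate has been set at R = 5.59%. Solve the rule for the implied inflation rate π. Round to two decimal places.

Output 4.1% below potential → gap = -4.1.
Collecting π: R = r* + (1 + 0.37) π − 0.37 π* + 0.7 gap
1.37 π = 5.59 − 0.7 + 0.37 × 2.8 − 0.7 × (-4.1) = 8.796
π = 8.796 / 1.37 = 6.42

6.42%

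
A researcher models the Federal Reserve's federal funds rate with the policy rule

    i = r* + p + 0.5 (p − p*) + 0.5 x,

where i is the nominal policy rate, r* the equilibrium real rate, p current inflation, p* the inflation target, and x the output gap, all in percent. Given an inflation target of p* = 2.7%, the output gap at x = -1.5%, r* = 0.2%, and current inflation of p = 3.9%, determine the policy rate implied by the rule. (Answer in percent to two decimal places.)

i = 0.2 + 3.9 + 0.5 × (3.9 − 2.7) + 0.5 × (-1.5)
   = 0.2 + 3.9 + 0.6 − 0.75 = 3.95

3.95%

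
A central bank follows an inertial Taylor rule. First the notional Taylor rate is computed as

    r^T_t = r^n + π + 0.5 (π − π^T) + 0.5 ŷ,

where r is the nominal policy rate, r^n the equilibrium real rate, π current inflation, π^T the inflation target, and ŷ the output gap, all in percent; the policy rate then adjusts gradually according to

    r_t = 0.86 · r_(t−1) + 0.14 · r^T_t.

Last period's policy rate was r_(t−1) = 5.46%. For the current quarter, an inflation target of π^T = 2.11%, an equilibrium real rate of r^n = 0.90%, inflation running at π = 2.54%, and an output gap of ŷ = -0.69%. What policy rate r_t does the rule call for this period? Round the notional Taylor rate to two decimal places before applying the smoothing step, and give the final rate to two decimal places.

5.16%

r^T_t = 0.90 + 2.54 + 0.5 × (2.54 − 2.11) + 0.5 × (-0.69)
   = 0.90 + 2.54 + 0.215 − 0.345 = 3.31
r_t = 0.86 × 5.46 + 0.14 × 3.31 = 4.6956 + 0.4634 = 5.16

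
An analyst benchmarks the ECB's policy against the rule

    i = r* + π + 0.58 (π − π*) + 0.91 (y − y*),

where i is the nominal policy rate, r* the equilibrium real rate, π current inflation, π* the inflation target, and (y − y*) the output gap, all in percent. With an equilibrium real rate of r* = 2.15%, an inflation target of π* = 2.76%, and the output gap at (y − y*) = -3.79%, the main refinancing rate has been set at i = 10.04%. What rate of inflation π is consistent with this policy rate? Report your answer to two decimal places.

8.19%

Collecting π: i = r* + (1 + 0.58) π − 0.58 π* + 0.91 (y − y*)
1.58 π = 10.04 − 2.15 + 0.58 × 2.76 − 0.91 × (-3.79) = 12.9397
π = 12.9397 / 1.58 = 8.19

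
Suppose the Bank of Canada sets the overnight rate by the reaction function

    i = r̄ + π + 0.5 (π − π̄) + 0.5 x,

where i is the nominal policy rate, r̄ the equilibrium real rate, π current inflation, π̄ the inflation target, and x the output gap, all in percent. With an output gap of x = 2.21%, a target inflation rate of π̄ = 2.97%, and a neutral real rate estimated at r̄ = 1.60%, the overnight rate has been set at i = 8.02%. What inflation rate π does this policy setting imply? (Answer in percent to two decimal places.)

Collecting π: i = r̄ + (1 + 0.5) π − 0.5 π̄ + 0.5 x
1.5 π = 8.02 − 1.60 + 0.5 × 2.97 − 0.5 × 2.21 = 6.8
π = 6.8 / 1.5 = 4.53

4.53%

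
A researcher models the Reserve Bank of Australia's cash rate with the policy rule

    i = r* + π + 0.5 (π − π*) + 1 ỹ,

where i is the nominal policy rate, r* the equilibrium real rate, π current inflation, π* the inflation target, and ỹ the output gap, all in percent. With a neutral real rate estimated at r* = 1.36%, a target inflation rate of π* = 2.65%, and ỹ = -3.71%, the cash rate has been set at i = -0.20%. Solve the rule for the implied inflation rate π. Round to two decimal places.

Collecting π: i = r* + (1 + 0.5) π − 0.5 π* + 1 ỹ
1.5 π = -0.20 − 1.36 + 0.5 × 2.65 − 1 × (-3.71) = 3.475
π = 3.475 / 1.5 = 2.32

2.32%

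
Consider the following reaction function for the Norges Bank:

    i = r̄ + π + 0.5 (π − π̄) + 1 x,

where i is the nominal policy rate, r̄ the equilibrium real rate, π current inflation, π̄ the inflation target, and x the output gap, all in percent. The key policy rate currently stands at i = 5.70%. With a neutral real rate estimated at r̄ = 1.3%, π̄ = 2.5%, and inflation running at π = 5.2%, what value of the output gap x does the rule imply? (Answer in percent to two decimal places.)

1 x = 5.70 − 1.3 − 5.2 − 0.5 × (5.2 − 2.5) = -2.15
x = -2.15 / 1 = -2.15

-2.15%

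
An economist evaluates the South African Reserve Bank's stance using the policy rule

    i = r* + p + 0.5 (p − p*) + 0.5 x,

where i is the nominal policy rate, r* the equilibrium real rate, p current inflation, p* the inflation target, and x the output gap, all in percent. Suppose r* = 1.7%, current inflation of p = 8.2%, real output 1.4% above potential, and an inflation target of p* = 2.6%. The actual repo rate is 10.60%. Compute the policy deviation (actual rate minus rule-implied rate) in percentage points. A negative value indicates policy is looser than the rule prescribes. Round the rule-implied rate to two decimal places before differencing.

-2.80 pp

Output 1.4% above potential → x = 1.4.
i = 1.7 + 8.2 + 0.5 × (8.2 − 2.6) + 0.5 × 1.4
   = 1.7 + 8.2 + 2.8 + 0.7 = 13.40
Deviation = 10.60 − 13.40 = -2.80 pp.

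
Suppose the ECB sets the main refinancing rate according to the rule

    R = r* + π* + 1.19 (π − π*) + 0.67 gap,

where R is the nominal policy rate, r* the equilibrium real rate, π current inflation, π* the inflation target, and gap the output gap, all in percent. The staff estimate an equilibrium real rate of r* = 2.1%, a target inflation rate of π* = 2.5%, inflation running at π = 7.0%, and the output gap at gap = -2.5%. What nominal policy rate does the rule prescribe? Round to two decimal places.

8.28%

R = 2.1 + 2.5 + 1.19 × (7.0 − 2.5) + 0.67 × (-2.5)
   = 2.1 + 2.5 + 5.355 − 1.675 = 8.28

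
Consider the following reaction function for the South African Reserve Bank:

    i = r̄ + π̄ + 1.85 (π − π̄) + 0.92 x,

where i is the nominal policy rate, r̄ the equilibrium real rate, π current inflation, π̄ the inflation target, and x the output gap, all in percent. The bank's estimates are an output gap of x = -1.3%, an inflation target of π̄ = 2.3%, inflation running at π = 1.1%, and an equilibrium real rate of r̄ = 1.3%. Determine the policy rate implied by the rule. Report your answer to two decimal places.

0.18%

i = 1.3 + 2.3 + 1.85 × (1.1 − 2.3) + 0.92 × (-1.3)
   = 1.3 + 2.3 − 2.22 − 1.196 = 0.18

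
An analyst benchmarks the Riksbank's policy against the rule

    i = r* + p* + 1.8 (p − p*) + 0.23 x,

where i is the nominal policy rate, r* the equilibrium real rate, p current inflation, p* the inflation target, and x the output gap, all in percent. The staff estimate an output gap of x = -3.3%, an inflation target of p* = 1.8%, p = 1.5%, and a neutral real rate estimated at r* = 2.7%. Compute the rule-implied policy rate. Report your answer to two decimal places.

i = 2.7 + 1.8 + 1.8 × (1.5 − 1.8) + 0.23 × (-3.3)
   = 2.7 + 1.8 − 0.54 − 0.759 = 3.20

3.20%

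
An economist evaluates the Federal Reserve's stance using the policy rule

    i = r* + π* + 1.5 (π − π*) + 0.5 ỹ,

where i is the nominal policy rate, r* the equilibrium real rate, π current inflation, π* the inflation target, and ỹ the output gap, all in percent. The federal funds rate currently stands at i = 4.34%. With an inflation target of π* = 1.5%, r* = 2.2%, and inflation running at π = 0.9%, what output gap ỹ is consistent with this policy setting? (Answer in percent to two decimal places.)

0.5 ỹ = 4.34 − 2.2 − 1.5 − 1.5 × (0.9 − 1.5) = 1.54
ỹ = 1.54 / 0.5 = 3.08

3.08%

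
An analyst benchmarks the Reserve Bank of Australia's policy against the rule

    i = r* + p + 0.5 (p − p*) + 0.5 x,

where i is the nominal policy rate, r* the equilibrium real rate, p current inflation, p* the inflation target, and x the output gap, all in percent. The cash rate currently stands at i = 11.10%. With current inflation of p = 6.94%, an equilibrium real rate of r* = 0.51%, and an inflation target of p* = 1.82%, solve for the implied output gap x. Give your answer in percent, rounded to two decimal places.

0.5 x = 11.10 − 0.51 − 6.94 − 0.5 × (6.94 − 1.82) = 1.09
x = 1.09 / 0.5 = 2.18

2.18%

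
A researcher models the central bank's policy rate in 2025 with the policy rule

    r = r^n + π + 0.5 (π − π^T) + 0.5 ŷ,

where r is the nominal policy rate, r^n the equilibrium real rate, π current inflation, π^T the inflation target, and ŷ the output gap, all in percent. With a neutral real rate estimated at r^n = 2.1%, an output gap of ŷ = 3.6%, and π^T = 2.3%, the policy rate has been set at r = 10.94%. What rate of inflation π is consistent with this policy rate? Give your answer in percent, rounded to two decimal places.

Collecting π: r = r^n + (1 + 0.5) π − 0.5 π^T + 0.5 ŷ
1.5 π = 10.94 − 2.1 + 0.5 × 2.3 − 0.5 × 3.6 = 8.19
π = 8.19 / 1.5 = 5.46

5.46%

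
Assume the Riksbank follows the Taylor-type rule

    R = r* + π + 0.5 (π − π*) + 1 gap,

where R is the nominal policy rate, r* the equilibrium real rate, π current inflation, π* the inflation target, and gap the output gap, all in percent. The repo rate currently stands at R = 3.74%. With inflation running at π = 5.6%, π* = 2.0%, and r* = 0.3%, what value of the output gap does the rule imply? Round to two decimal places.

1 gap = 3.74 − 0.3 − 5.6 − 0.5 × (5.6 − 2.0) = -3.96
gap = -3.96 / 1 = -3.96

-3.96%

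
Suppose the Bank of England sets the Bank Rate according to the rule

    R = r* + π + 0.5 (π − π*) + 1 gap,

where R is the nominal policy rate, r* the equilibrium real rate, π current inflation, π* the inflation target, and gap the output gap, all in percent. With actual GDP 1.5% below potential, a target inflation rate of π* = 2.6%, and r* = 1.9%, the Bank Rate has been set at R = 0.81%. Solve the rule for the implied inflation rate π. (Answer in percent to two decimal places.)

Output 1.5% below potential → gap = -1.5.
Collecting π: R = r* + (1 + 0.5) π − 0.5 π* + 1 gap
1.5 π = 0.81 − 1.9 + 0.5 × 2.6 − 1 × (-1.5) = 1.71
π = 1.71 / 1.5 = 1.14

1.14%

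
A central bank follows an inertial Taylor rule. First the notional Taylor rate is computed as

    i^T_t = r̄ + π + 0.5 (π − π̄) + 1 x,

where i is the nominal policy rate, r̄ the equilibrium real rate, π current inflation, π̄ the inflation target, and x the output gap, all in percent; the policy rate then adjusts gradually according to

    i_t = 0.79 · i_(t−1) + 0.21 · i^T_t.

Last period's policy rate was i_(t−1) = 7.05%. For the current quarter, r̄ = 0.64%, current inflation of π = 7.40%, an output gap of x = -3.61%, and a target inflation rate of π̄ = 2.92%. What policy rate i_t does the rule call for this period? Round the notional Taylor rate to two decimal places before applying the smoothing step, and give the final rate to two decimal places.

6.97%

i^T_t = 0.64 + 7.40 + 0.5 × (7.40 − 2.92) + 1 × (-3.61)
   = 0.64 + 7.4 + 2.24 − 3.61 = 6.67
i_t = 0.79 × 7.05 + 0.21 × 6.67 = 5.5695 + 1.4007 = 6.97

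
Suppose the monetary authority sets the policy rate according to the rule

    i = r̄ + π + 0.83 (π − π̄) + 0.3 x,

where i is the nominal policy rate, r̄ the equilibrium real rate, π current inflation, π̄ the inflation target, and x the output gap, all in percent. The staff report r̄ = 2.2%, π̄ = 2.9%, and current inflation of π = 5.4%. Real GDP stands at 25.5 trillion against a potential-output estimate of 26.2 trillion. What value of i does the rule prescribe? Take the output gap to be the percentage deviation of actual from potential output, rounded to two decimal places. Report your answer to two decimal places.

8.87%

Output gap = 100 × (25.5 − 26.2) / 26.2 = -2.67%.
i = 2.20 + 5.40 + 0.83 × (5.40 − 2.90) + 0.3 × (-2.67)
   = 2.20 + 5.4 + 2.075 − 0.801 = 8.87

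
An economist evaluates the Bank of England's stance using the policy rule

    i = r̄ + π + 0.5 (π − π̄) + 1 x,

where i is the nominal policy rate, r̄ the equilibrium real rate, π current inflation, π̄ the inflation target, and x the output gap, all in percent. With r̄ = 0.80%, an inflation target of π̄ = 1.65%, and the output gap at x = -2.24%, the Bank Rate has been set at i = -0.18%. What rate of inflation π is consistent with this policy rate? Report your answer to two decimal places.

Collecting π: i = r̄ + (1 + 0.5) π − 0.5 π̄ + 1 x
1.5 π = -0.18 − 0.80 + 0.5 × 1.65 − 1 × (-2.24) = 2.085
π = 2.085 / 1.5 = 1.39

1.39%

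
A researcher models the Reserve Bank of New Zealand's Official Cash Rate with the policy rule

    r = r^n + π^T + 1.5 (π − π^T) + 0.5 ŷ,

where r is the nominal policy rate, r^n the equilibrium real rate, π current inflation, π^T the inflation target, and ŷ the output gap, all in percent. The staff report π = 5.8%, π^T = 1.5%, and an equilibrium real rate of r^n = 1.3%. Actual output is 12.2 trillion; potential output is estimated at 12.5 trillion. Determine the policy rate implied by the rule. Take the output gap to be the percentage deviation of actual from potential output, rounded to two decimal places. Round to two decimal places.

8.05%

Output gap = 100 × (12.2 − 12.5) / 12.5 = -2.40%.
r = 1.30 + 1.50 + 1.5 × (5.80 − 1.50) + 0.5 × (-2.40)
   = 1.30 + 1.5 + 6.45 − 1.2 = 8.05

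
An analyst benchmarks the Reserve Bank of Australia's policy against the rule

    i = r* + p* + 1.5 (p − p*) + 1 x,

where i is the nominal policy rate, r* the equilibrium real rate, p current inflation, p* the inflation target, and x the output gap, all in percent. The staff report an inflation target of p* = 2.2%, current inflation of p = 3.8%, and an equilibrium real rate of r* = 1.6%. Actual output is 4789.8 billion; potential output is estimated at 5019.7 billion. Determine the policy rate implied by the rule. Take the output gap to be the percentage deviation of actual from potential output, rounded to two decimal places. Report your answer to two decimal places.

Output gap = 100 × (4789.8 − 5019.7) / 5019.7 = -4.58%.
i = 1.60 + 2.20 + 1.5 × (3.80 − 2.20) + 1 × (-4.58)
   = 1.60 + 2.2 + 2.4 − 4.58 = 1.62

1.62%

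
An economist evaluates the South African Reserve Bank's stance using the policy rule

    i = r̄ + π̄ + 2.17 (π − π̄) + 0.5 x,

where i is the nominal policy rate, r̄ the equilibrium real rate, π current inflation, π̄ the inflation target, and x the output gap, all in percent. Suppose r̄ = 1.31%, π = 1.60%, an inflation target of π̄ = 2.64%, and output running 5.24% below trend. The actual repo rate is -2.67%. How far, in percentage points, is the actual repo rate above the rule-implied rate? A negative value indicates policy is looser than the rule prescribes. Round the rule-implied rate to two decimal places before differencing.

-1.74 pp

Output 5.24% below potential → x = -5.24.
i = 1.31 + 2.64 + 2.17 × (1.60 − 2.64) + 0.5 × (-5.24)
   = 1.31 + 2.64 − 2.2568 − 2.62 = -0.93
Deviation = -2.67 − (-0.93) = -1.74 pp.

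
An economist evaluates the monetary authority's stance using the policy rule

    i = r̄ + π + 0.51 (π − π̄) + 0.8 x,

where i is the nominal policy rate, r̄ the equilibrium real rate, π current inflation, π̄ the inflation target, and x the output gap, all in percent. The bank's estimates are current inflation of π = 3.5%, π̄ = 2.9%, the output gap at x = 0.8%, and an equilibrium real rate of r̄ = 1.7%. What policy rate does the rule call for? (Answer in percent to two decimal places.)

i = 1.7 + 3.5 + 0.51 × (3.5 − 2.9) + 0.8 × 0.8
   = 1.7 + 3.5 + 0.306 + 0.64 = 6.15

6.15%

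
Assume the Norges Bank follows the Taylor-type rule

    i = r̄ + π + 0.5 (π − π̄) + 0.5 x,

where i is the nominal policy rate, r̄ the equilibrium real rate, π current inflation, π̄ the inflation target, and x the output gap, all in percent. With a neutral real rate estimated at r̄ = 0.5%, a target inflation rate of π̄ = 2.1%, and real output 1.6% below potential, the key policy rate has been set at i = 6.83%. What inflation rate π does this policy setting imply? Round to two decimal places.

Output 1.6% below potential → x = -1.6.
Collecting π: i = r̄ + (1 + 0.5) π − 0.5 π̄ + 0.5 x
1.5 π = 6.83 − 0.5 + 0.5 × 2.1 − 0.5 × (-1.6) = 8.18
π = 8.18 / 1.5 = 5.45

5.45%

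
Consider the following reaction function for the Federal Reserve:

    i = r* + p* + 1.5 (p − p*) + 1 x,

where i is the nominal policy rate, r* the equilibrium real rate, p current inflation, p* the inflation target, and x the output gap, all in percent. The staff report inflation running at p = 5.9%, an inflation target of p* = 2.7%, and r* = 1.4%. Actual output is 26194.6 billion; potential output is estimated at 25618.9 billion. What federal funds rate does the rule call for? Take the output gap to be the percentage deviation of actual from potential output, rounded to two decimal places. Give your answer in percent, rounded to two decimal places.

Output gap = 100 × (26194.6 − 25618.9) / 25618.9 = 2.25%.
i = 1.40 + 2.70 + 1.5 × (5.90 − 2.70) + 1 × 2.25
   = 1.40 + 2.7 + 4.8 + 2.25 = 11.15

11.15%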